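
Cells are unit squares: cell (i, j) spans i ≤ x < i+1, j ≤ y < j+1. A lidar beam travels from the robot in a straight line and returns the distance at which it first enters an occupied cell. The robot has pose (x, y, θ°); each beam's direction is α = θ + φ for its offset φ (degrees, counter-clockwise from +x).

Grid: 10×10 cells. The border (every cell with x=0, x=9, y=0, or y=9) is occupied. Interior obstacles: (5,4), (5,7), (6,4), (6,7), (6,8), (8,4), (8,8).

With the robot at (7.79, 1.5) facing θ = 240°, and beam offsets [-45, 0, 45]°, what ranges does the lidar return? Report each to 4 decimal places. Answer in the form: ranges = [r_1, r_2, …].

beam 1: φ=-45°, α=195°
  cosα=-0.9659 sinα=-0.2588 | (7,1) | tMaxX 0.8179 tMaxY 1.9319 | tΔX 1.0353 tΔY 3.8637
    t=0.8179 [x] (6,1)
    t=1.8531 [x] (5,1)
    t=1.9319 [y] (5,0) — stop
  → r_1 = 1.9319
beam 2: φ=0°, α=240°
  cosα=-0.5000 sinα=-0.8660 | (7,1) | tMaxX 1.5800 tMaxY 0.5774 | tΔX 2.0000 tΔY 1.1547
    t=0.5774 [y] (7,0) — stop
  → r_2 = 0.5774
beam 3: φ=45°, α=285°
  cosα=0.2588 sinα=-0.9659 | (7,1) | tMaxX 0.8114 tMaxY 0.5176 | tΔX 3.8637 tΔY 1.0353
    t=0.5176 [y] (7,0) — stop
  → r_3 = 0.5176

ranges = [1.9319, 0.5774, 0.5176]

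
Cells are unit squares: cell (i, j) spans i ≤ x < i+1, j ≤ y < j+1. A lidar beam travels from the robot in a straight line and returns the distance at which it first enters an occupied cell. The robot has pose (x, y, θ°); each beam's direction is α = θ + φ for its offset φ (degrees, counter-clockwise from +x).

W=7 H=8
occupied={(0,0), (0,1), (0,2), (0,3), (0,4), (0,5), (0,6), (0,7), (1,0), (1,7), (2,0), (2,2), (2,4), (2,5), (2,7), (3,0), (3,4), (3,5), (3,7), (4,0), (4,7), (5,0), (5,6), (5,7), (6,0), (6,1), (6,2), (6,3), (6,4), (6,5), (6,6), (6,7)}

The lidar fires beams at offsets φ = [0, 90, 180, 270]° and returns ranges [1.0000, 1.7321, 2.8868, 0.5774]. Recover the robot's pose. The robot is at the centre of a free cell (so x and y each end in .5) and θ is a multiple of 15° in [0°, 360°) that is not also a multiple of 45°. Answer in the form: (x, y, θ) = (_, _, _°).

Candidates: 24 free-cell centres × 16 headings = 384 poses. Raycast each; keep the one whose scan matches to 4 dp.
  (3.5, 1.5, 150°): beam 2 = 0.5774 ≠ 1.7321 ✗
  (4.5, 1.5, 30°): beam 1 = 1.7321 ≠ 1.0000 ✗
  (3.5, 1.5, 255°): beam 1 = 0.5176 ≠ 1.0000 ✗
  (1.5, 4.5, 15°): beam 1 = 0.5176 ≠ 1.0000 ✗
  …
  (5.5, 3.5, 60°): r_1=1.0000, r_2=1.7321, r_3=2.8868, r_4=0.5774 — all match ✓
Only this pose fits every beam.

(x, y, θ) = (5.5, 3.5, 60°)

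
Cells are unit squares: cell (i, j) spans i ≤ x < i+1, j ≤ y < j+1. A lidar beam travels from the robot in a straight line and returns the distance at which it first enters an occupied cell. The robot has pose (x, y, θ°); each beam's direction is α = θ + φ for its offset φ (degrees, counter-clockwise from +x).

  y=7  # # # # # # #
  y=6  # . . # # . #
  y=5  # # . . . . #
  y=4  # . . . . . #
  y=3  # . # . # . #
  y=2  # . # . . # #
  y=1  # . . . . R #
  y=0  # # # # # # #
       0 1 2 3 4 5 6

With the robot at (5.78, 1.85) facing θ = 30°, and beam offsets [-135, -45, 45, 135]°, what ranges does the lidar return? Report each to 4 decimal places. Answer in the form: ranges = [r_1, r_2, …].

beam 1: φ=-135°, α=255°
  direction (-0.2588, -0.9659); cell (5,1); t to first gridline: x 3.0137, y 0.8800 (then +3.8637 / +1.0353)
    (5,0) via y @ 0.8800  # hit
  → r_1 = 0.8800
beam 2: φ=-45°, α=345°
  direction (0.9659, -0.2588); cell (5,1); t to first gridline: x 0.2278, y 3.2841 (then +1.0353 / +3.8637)
    (6,1) via x @ 0.2278  # hit
  → r_2 = 0.2278
beam 3: φ=45°, α=75°
  direction (0.2588, 0.9659); cell (5,1); t to first gridline: x 0.8500, y 0.1553 (then +3.8637 / +1.0353)
    (5,2) via y @ 0.1553  # hit
  → r_3 = 0.1553
beam 4: φ=135°, α=165°
  direction (-0.9659, 0.2588); cell (5,1); t to first gridline: x 0.8075, y 0.5796 (then +1.0353 / +3.8637)
    (5,2) via y @ 0.5796  # hit
  → r_4 = 0.5796

ranges = [0.8800, 0.2278, 0.1553, 0.5796]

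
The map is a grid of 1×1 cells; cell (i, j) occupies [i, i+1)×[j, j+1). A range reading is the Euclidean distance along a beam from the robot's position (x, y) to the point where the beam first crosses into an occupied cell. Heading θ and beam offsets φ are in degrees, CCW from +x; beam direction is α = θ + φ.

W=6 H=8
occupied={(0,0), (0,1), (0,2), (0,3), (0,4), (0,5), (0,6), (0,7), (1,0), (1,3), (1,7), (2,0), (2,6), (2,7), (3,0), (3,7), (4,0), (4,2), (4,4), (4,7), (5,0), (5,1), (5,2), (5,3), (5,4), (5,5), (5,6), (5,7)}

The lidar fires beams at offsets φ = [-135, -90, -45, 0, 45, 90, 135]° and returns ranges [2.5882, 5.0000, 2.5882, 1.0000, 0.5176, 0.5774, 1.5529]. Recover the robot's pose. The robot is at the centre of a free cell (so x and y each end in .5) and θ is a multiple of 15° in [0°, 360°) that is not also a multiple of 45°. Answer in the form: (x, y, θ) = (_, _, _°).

(x, y, θ) = (3.5, 1.5, 210°)

Candidates: 20 free-cell centres × 16 headings = 320 poses. Raycast each; keep the one whose scan matches to 4 dp.
  (3.5, 3.5, 195°): beam 1 = 1.0000 ≠ 2.5882 ✗
  (2.5, 3.5, 30°): beam 2 = 2.8868 ≠ 5.0000 ✗
  (1.5, 4.5, 300°): beam 1 = 0.5176 ≠ 2.5882 ✗
  …
  (3.5, 1.5, 210°): r_1=2.5882, r_2=5.0000, r_3=2.5882, r_4=1.0000, r_5=0.5176, r_6=0.5774, r_7=1.5529 — all match ✓
Unique over the lattice → pose = (3.5, 1.5, 210°).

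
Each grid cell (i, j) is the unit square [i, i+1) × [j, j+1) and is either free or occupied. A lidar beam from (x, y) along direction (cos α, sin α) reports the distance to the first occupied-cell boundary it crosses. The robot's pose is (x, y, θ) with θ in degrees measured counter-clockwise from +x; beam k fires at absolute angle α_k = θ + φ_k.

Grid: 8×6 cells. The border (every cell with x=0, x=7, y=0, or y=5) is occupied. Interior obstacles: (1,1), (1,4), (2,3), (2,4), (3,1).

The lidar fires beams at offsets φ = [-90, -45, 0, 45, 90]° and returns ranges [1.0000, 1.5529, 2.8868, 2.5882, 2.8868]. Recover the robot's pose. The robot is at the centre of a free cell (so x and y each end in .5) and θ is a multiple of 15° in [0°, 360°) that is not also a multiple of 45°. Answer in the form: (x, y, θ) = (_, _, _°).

(x, y, θ) = (4.5, 2.5, 330°)

The pose lattice has 19·16 = 304 candidates. Test each by forward raycasting.
  (5.5, 4.5, 210°): beam 1 = 0.5774 ≠ 1.0000 ✗
  (6.5, 2.5, 165°): beam 1 = 1.9319 ≠ 1.0000 ✗
  (5.5, 3.5, 240°): beam 1 = 2.8868 ≠ 1.0000 ✗
  (4.5, 1.5, 345°): beam 1 = 0.5176 ≠ 1.0000 ✗
  …
  (4.5, 2.5, 330°): r_1=1.0000, r_2=1.5529, r_3=2.8868, r_4=2.5882, r_5=2.8868 — all match ✓
Only this pose fits every beam.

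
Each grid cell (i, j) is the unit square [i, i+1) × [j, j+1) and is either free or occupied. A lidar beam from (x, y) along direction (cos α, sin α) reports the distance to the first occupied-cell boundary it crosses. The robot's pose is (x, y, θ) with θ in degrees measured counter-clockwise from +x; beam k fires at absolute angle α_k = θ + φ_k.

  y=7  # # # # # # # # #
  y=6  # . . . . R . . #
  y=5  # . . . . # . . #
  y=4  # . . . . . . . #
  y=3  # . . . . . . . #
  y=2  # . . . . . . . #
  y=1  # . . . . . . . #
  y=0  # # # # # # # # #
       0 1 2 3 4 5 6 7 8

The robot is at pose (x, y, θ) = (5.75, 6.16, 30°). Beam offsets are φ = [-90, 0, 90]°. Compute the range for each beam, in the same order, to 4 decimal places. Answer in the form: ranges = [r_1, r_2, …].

ranges = [0.1848, 1.6800, 0.9699]

beam 1: φ=-90°, α=300°
  direction (0.5000, -0.8660); cell (5,6); t to first gridline: x 0.5000, y 0.1848 (then +2.0000 / +1.1547)
    (5,5) via y @ 0.1848  # hit
  → r_1 = 0.1848
beam 2: φ=0°, α=30°
  direction (0.8660, 0.5000); cell (5,6); t to first gridline: x 0.2887, y 1.6800 (then +1.1547 / +2.0000)
    (6,6) via x @ 0.2887
    (7,6) via x @ 1.4434
    (7,7) via y @ 1.6800  # hit
  → r_2 = 1.6800
beam 3: φ=90°, α=120°
  direction (-0.5000, 0.8660); cell (5,6); t to first gridline: x 1.5000, y 0.9699 (then +2.0000 / +1.1547)
    (5,7) via y @ 0.9699  # hit
  → r_3 = 0.9699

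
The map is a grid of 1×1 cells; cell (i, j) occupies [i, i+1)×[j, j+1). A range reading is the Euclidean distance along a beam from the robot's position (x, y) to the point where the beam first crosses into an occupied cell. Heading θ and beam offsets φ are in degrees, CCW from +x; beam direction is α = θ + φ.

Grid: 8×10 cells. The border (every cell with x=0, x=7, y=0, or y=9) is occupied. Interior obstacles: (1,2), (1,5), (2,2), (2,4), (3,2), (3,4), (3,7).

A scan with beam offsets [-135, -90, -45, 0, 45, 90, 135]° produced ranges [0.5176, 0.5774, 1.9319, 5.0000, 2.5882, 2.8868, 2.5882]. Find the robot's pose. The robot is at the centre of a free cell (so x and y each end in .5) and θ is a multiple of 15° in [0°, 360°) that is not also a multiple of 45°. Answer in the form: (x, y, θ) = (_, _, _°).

The pose lattice has 41·16 = 656 candidates. Test each by forward raycasting.
  (5.5, 8.5, 120°): beam 1 = 1.5529 ≠ 0.5176 ✗
  (1.5, 8.5, 120°): beam 1 = 1.9319 ≠ 0.5176 ✗
  (2.5, 6.5, 210°): beam 1 = 2.5882 ≠ 0.5176 ✗
  …
  (6.5, 3.5, 120°): r_1=0.5176, r_2=0.5774, r_3=1.9319, r_4=5.0000, r_5=2.5882, r_6=2.8868, r_7=2.5882 — all match ✓
Only this pose fits every beam.

(x, y, θ) = (6.5, 3.5, 120°)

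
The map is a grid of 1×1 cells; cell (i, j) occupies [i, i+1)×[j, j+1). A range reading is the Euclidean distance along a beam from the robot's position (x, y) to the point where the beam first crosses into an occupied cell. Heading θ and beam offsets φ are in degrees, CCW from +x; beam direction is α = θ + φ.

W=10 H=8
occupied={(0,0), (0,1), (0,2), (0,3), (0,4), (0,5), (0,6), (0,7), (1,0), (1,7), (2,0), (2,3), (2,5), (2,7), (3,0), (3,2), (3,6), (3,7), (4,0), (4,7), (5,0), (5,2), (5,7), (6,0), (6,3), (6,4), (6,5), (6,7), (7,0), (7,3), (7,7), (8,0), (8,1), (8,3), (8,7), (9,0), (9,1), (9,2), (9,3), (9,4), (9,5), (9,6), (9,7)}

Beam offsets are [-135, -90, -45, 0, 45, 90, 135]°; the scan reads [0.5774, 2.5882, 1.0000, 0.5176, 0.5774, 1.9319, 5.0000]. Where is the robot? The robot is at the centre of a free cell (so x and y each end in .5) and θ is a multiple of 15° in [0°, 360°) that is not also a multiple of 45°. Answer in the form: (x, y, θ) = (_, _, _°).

Candidates: 37 free-cell centres × 16 headings = 592 poses. Raycast each; keep the one whose scan matches to 4 dp.
  (7.5, 5.5, 75°): beam 1 = 1.7321 ≠ 0.5774 ✗
  (2.5, 4.5, 345°): beam 1 = 1.7321 ≠ 0.5774 ✗
  (7.5, 2.5, 105°): beam 1 = 1.0000 ≠ 0.5774 ✗
  (3.5, 3.5, 210°): beam 1 = 3.6235 ≠ 0.5774 ✗
  …
  (6.5, 6.5, 75°): r_1=0.5774, r_2=2.5882, r_3=1.0000, r_4=0.5176, r_5=0.5774, r_6=1.9319, r_7=5.0000 — all match ✓
No second candidate reproduces the full scan.

(x, y, θ) = (6.5, 6.5, 75°)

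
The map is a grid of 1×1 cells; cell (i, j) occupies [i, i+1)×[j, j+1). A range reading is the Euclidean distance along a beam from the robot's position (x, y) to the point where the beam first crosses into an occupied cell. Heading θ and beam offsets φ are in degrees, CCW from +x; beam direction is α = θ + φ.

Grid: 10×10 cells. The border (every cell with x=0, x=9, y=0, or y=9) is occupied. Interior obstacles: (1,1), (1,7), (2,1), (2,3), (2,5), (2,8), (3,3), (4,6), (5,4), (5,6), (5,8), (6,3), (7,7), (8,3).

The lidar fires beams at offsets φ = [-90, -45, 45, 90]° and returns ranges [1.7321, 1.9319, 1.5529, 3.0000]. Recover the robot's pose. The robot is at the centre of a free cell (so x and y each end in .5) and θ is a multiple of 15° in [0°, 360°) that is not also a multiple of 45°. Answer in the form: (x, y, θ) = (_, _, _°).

The pose lattice has 50·16 = 800 candidates. Test each by forward raycasting.
  (5.5, 2.5, 210°): beam 1 = 6.3509 ≠ 1.7321 ✗
  (1.5, 4.5, 60°): beam 1 = 1.0000 ≠ 1.7321 ✗
  (8.5, 7.5, 210°): beam 2 = 0.5176 ≠ 1.9319 ✗
  (4.5, 1.5, 15°): beam 1 = 0.5176 ≠ 1.7321 ✗
  …
  (7.5, 5.5, 330°): r_1=1.7321, r_2=1.9319, r_3=1.5529, r_4=3.0000 — all match ✓
No second candidate reproduces the full scan.

(x, y, θ) = (7.5, 5.5, 330°)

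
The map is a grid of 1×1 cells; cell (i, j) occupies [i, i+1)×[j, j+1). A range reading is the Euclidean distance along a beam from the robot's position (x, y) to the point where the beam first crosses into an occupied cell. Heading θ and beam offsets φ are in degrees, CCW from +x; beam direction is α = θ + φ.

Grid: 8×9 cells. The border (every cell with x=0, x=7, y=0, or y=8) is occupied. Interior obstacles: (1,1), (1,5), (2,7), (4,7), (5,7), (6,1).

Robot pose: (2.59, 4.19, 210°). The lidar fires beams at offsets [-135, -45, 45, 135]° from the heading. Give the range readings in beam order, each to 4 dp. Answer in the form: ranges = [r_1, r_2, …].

ranges = [3.9444, 1.6461, 2.2796, 4.5656]

beam 1: φ=-135°, α=75°
  d=(0.2588,0.9659)  start (2,4)  tX=1.5841 tY=0.8386  stride 1/|dx|=3.8637 1/|dy|=1.0353
    cross y-line → (2,5), t=0.8386
    cross x-line → (3,5), t=1.5841
    cross y-line → (3,6), t=1.8738
    cross y-line → (3,7), t=2.9091
    cross y-line → (3,8), t=3.9444 (wall)
  → r_1 = 3.9444
beam 2: φ=-45°, α=165°
  d=(-0.9659,0.2588)  start (2,4)  tX=0.6108 tY=3.1296  stride 1/|dx|=1.0353 1/|dy|=3.8637
    cross x-line → (1,4), t=0.6108
    cross x-line → (0,4), t=1.6461 (wall)
  → r_2 = 1.6461
beam 3: φ=45°, α=255°
  d=(-0.2588,-0.9659)  start (2,4)  tX=2.2796 tY=0.1967  stride 1/|dx|=3.8637 1/|dy|=1.0353
    cross y-line → (2,3), t=0.1967
    cross y-line → (2,2), t=1.2320
    cross y-line → (2,1), t=2.2673
    cross x-line → (1,1), t=2.2796 (wall)
  → r_3 = 2.2796
beam 4: φ=135°, α=345°
  d=(0.9659,-0.2588)  start (2,4)  tX=0.4245 tY=0.7341  stride 1/|dx|=1.0353 1/|dy|=3.8637
    cross x-line → (3,4), t=0.4245
    cross y-line → (3,3), t=0.7341
    cross x-line → (4,3), t=1.4597
    cross x-line → (5,3), t=2.4950
    cross x-line → (6,3), t=3.5303
    cross x-line → (7,3), t=4.5656 (wall)
  → r_4 = 4.5656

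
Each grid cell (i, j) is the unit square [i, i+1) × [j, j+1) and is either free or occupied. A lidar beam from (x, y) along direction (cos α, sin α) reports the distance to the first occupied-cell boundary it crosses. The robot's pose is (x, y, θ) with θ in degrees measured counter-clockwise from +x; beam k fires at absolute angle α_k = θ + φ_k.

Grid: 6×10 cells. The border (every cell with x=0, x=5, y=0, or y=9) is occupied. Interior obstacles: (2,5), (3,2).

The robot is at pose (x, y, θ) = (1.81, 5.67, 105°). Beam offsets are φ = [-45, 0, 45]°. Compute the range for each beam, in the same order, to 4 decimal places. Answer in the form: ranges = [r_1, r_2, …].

ranges = [0.3800, 3.1296, 0.9353]

beam 1: φ=-45°, α=60°
  dir = (cos 60°, sin 60°) = (0.5000, 0.8660); from cell (1,5)
  next x-line at t=0.3800, next y-line at t=0.3811; Δt_x=2.0000, Δt_y=1.1547
    x: enter (2,5) at t=0.3800 ← occupied
  → r_1 = 0.3800
beam 2: φ=0°, α=105°
  dir = (cos 105°, sin 105°) = (-0.2588, 0.9659); from cell (1,5)
  next x-line at t=3.1296, next y-line at t=0.3416; Δt_x=3.8637, Δt_y=1.0353
    y: enter (1,6) at t=0.3416
    y: enter (1,7) at t=1.3769
    y: enter (1,8) at t=2.4122
    x: enter (0,8) at t=3.1296 ← occupied
  → r_2 = 3.1296
beam 3: φ=45°, α=150°
  dir = (cos 150°, sin 150°) = (-0.8660, 0.5000); from cell (1,5)
  next x-line at t=0.9353, next y-line at t=0.6600; Δt_x=1.1547, Δt_y=2.0000
    y: enter (1,6) at t=0.6600
    x: enter (0,6) at t=0.9353 ← occupied
  → r_3 = 0.9353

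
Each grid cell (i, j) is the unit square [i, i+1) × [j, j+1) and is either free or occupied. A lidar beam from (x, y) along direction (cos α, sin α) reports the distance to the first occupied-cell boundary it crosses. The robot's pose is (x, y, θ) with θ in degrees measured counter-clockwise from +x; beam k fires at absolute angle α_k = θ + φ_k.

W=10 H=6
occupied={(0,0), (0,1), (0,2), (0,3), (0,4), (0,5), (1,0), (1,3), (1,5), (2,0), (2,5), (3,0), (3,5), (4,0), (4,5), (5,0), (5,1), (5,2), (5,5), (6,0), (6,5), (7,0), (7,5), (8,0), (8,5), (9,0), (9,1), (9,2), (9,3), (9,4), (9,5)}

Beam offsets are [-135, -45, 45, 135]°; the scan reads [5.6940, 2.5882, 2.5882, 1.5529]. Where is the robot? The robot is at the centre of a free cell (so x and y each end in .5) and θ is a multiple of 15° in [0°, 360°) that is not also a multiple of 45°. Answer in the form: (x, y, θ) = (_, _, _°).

(x, y, θ) = (6.5, 3.5, 330°)

Enumerate (i+0.5, j+0.5, θ) over the 29 free cells and 16 admissible headings. For each, cast all 4 beams and compare to the given ranges.
  (2.5, 3.5, 345°): beam 1 = 0.5774 ≠ 5.6940 ✗
  (3.5, 3.5, 60°): beam 1 = 2.5882 ≠ 5.6940 ✗
  (2.5, 3.5, 210°): beam 1 = 1.5529 ≠ 5.6940 ✗
  (3.5, 1.5, 150°): beam 1 = 1.5529 ≠ 5.6940 ✗
  (2.5, 3.5, 105°): beam 1 = 2.8868 ≠ 5.6940 ✗
  …
  (6.5, 3.5, 330°): r_1=5.6940, r_2=2.5882, r_3=2.5882, r_4=1.5529 — all match ✓
Unique over the lattice → pose = (6.5, 3.5, 330°).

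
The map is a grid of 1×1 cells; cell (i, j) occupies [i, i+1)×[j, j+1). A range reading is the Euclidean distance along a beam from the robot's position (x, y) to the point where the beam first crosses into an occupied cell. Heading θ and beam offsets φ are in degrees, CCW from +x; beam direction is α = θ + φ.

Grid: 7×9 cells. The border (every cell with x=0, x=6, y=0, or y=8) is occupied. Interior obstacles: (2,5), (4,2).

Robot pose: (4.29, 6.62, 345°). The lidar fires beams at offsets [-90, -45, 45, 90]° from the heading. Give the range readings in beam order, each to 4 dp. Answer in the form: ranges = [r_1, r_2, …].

ranges = [5.8183, 3.4200, 1.9745, 1.4287]

beam 1: φ=-90°, α=255°
  direction (-0.2588, -0.9659); cell (4,6); t to first gridline: x 1.1205, y 0.6419 (then +3.8637 / +1.0353)
    (4,5) via y @ 0.6419
    (3,5) via x @ 1.1205
    (3,4) via y @ 1.6771
    (3,3) via y @ 2.7124
    (3,2) via y @ 3.7477
    (3,1) via y @ 4.7830
    (2,1) via x @ 4.9842
    (2,0) via y @ 5.8183  # hit
  → r_1 = 5.8183
beam 2: φ=-45°, α=300°
  direction (0.5000, -0.8660); cell (4,6); t to first gridline: x 1.4200, y 0.7159 (then +2.0000 / +1.1547)
    (4,5) via y @ 0.7159
    (5,5) via x @ 1.4200
    (5,4) via y @ 1.8706
    (5,3) via y @ 3.0253
    (6,3) via x @ 3.4200  # hit
  → r_2 = 3.4200
beam 3: φ=45°, α=30°
  direction (0.8660, 0.5000); cell (4,6); t to first gridline: x 0.8198, y 0.7600 (then +1.1547 / +2.0000)
    (4,7) via y @ 0.7600
    (5,7) via x @ 0.8198
    (6,7) via x @ 1.9745  # hit
  → r_3 = 1.9745
beam 4: φ=90°, α=75°
  direction (0.2588, 0.9659); cell (4,6); t to first gridline: x 2.7432, y 0.3934 (then +3.8637 / +1.0353)
    (4,7) via y @ 0.3934
    (4,8) via y @ 1.4287  # hit
  → r_4 = 1.4287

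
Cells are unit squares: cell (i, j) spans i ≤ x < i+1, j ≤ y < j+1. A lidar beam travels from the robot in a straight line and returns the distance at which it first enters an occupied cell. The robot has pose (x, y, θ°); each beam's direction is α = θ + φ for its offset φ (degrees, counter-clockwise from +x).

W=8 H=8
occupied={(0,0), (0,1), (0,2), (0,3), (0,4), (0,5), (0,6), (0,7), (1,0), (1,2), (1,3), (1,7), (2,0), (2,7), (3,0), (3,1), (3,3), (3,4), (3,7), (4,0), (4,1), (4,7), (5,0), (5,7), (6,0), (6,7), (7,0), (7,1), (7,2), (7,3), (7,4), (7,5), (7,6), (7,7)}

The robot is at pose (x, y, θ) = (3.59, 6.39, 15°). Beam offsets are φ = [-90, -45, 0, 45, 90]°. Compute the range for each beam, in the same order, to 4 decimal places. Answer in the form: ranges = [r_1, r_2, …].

ranges = [1.4390, 3.9375, 2.3569, 0.7044, 0.6315]

beam 1: φ=-90°, α=285°
  cosα=0.2588 sinα=-0.9659 | (3,6) | tMaxX 1.5841 tMaxY 0.4038 | tΔX 3.8637 tΔY 1.0353
    t=0.4038 [y] (3,5)
    t=1.4390 [y] (3,4) — stop
  → r_1 = 1.4390
beam 2: φ=-45°, α=330°
  cosα=0.8660 sinα=-0.5000 | (3,6) | tMaxX 0.4734 tMaxY 0.7800 | tΔX 1.1547 tΔY 2.0000
    t=0.4734 [x] (4,6)
    t=0.7800 [y] (4,5)
    t=1.6281 [x] (5,5)
    t=2.7800 [y] (5,4)
    t=2.7828 [x] (6,4)
    t=3.9375 [x] (7,4) — stop
  → r_2 = 3.9375
beam 3: φ=0°, α=15°
  cosα=0.9659 sinα=0.2588 | (3,6) | tMaxX 0.4245 tMaxY 2.3569 | tΔX 1.0353 tΔY 3.8637
    t=0.4245 [x] (4,6)
    t=1.4597 [x] (5,6)
    t=2.3569 [y] (5,7) — stop
  → r_3 = 2.3569
beam 4: φ=45°, α=60°
  cosα=0.5000 sinα=0.8660 | (3,6) | tMaxX 0.8200 tMaxY 0.7044 | tΔX 2.0000 tΔY 1.1547
    t=0.7044 [y] (3,7) — stop
  → r_4 = 0.7044
beam 5: φ=90°, α=105°
  cosα=-0.2588 sinα=0.9659 | (3,6) | tMaxX 2.2796 tMaxY 0.6315 | tΔX 3.8637 tΔY 1.0353
    t=0.6315 [y] (3,7) — stop
  → r_5 = 0.6315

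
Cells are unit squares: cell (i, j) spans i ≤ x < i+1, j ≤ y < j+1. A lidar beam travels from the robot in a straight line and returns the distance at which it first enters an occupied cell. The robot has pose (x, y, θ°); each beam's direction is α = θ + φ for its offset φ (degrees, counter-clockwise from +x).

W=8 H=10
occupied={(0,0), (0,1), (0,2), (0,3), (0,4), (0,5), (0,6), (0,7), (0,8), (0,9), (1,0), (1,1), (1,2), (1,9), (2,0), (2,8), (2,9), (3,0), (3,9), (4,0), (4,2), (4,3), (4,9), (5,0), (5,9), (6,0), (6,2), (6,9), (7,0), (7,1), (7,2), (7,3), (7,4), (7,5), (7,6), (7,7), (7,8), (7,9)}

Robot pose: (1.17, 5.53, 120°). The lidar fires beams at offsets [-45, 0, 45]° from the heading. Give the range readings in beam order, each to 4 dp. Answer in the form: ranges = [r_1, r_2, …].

ranges = [3.2069, 0.3400, 0.1760]

beam 1: φ=-45°, α=75°
  dir = (cos 75°, sin 75°) = (0.2588, 0.9659); from cell (1,5)
  next x-line at t=3.2069, next y-line at t=0.4866; Δt_x=3.8637, Δt_y=1.0353
    y: enter (1,6) at t=0.4866
    y: enter (1,7) at t=1.5219
    y: enter (1,8) at t=2.5571
    x: enter (2,8) at t=3.2069 ← occupied
  → r_1 = 3.2069
beam 2: φ=0°, α=120°
  dir = (cos 120°, sin 120°) = (-0.5000, 0.8660); from cell (1,5)
  next x-line at t=0.3400, next y-line at t=0.5427; Δt_x=2.0000, Δt_y=1.1547
    x: enter (0,5) at t=0.3400 ← occupied
  → r_2 = 0.3400
beam 3: φ=45°, α=165°
  dir = (cos 165°, sin 165°) = (-0.9659, 0.2588); from cell (1,5)
  next x-line at t=0.1760, next y-line at t=1.8159; Δt_x=1.0353, Δt_y=3.8637
    x: enter (0,5) at t=0.1760 ← occupied
  → r_3 = 0.1760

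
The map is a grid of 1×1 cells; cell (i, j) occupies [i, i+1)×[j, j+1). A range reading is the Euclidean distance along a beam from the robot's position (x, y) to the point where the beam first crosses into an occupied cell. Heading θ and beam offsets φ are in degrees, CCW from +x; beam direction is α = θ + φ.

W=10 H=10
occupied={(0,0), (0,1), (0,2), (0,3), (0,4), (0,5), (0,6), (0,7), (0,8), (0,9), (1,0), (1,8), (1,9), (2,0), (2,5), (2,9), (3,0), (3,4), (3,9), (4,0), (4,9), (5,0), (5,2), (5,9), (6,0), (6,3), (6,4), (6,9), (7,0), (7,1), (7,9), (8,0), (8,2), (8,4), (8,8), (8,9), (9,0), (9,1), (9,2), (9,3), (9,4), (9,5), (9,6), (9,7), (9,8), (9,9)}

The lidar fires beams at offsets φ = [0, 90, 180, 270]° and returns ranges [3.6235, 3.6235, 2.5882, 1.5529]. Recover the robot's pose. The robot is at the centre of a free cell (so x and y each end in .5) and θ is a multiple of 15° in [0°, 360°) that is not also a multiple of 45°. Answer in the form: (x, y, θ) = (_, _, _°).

Candidates: 54 free-cell centres × 16 headings = 864 poses. Raycast each; keep the one whose scan matches to 4 dp.
  (5.5, 6.5, 120°): beam 1 = 2.8868 ≠ 3.6235 ✗
  (2.5, 3.5, 210°): beam 1 = 1.7321 ≠ 3.6235 ✗
  (3.5, 1.5, 255°): beam 1 = 0.5176 ≠ 3.6235 ✗
  …
  (7.5, 5.5, 105°): r_1=3.6235, r_2=3.6235, r_3=2.5882, r_4=1.5529 — all match ✓
No second candidate reproduces the full scan.

(x, y, θ) = (7.5, 5.5, 105°)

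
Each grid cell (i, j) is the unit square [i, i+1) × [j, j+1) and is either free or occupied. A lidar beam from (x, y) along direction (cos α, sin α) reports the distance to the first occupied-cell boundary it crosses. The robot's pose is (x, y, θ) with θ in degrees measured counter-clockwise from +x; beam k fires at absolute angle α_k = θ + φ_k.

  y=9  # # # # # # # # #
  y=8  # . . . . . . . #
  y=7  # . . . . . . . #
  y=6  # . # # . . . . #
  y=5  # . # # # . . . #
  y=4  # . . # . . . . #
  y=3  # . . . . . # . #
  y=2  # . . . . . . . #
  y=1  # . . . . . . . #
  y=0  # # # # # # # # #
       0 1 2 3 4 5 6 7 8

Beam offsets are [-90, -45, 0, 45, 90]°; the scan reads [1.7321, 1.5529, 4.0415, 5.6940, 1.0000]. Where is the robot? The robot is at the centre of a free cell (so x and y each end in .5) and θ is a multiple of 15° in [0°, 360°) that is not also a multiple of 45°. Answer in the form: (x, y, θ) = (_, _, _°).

(x, y, θ) = (6.5, 1.5, 120°)

Enumerate (i+0.5, j+0.5, θ) over the 49 free cells and 16 admissible headings. For each, cast all 5 beams and compare to the given ranges.
  (2.5, 4.5, 195°): beam 1 = 0.5176 ≠ 1.7321 ✗
  (5.5, 7.5, 255°): beam 1 = 4.6587 ≠ 1.7321 ✗
  (5.5, 5.5, 195°): beam 1 = 3.6235 ≠ 1.7321 ✗
  (5.5, 1.5, 240°): beam 1 = 5.1962 ≠ 1.7321 ✗
  (4.5, 4.5, 30°): beam 1 = 4.0415 ≠ 1.7321 ✗
  …
  (6.5, 1.5, 120°): r_1=1.7321, r_2=1.5529, r_3=4.0415, r_4=5.6940, r_5=1.0000 — all match ✓
No second candidate reproduces the full scan.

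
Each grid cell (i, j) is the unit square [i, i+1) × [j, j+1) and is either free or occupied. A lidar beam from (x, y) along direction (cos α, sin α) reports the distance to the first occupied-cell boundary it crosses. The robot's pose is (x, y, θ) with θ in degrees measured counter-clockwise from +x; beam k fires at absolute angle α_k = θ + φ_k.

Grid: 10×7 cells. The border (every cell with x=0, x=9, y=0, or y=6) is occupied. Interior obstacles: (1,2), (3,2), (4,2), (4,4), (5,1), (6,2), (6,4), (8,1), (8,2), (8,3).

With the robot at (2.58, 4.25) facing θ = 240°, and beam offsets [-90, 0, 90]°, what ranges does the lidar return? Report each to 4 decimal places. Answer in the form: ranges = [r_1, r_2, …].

beam 1: φ=-90°, α=150°
  direction (-0.8660, 0.5000); cell (2,4); t to first gridline: x 0.6697, y 1.5000 (then +1.1547 / +2.0000)
    (1,4) via x @ 0.6697
    (1,5) via y @ 1.5000
    (0,5) via x @ 1.8244  # hit
  → r_1 = 1.8244
beam 2: φ=0°, α=240°
  direction (-0.5000, -0.8660); cell (2,4); t to first gridline: x 1.1600, y 0.2887 (then +2.0000 / +1.1547)
    (2,3) via y @ 0.2887
    (1,3) via x @ 1.1600
    (1,2) via y @ 1.4434  # hit
  → r_2 = 1.4434
beam 3: φ=90°, α=330°
  direction (0.8660, -0.5000); cell (2,4); t to first gridline: x 0.4850, y 0.5000 (then +1.1547 / +2.0000)
    (3,4) via x @ 0.4850
    (3,3) via y @ 0.5000
    (4,3) via x @ 1.6397
    (4,2) via y @ 2.5000  # hit
  → r_3 = 2.5000

ranges = [1.8244, 1.4434, 2.5000]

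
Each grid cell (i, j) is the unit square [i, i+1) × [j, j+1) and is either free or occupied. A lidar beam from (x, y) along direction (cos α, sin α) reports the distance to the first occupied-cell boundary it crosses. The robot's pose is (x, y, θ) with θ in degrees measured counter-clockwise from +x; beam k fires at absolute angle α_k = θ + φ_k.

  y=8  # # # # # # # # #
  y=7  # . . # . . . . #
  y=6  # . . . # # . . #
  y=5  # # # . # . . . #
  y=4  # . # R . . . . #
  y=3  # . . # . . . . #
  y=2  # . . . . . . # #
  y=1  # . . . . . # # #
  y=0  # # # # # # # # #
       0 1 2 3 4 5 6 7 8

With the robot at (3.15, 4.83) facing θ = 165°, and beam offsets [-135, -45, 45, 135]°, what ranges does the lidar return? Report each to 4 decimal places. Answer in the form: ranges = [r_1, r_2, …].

beam 1: φ=-135°, α=30°
  d=(0.8660,0.5000)  start (3,4)  tX=0.9815 tY=0.3400  stride 1/|dx|=1.1547 1/|dy|=2.0000
    cross y-line → (3,5), t=0.3400
    cross x-line → (4,5), t=0.9815 (wall)
  → r_1 = 0.9815
beam 2: φ=-45°, α=120°
  d=(-0.5000,0.8660)  start (3,4)  tX=0.3000 tY=0.1963  stride 1/|dx|=2.0000 1/|dy|=1.1547
    cross y-line → (3,5), t=0.1963
    cross x-line → (2,5), t=0.3000 (wall)
  → r_2 = 0.3000
beam 3: φ=45°, α=210°
  d=(-0.8660,-0.5000)  start (3,4)  tX=0.1732 tY=1.6600  stride 1/|dx|=1.1547 1/|dy|=2.0000
    cross x-line → (2,4), t=0.1732 (wall)
  → r_3 = 0.1732
beam 4: φ=135°, α=300°
  d=(0.5000,-0.8660)  start (3,4)  tX=1.7000 tY=0.9584  stride 1/|dx|=2.0000 1/|dy|=1.1547
    cross y-line → (3,3), t=0.9584 (wall)
  → r_4 = 0.9584

ranges = [0.9815, 0.3000, 0.1732, 0.9584]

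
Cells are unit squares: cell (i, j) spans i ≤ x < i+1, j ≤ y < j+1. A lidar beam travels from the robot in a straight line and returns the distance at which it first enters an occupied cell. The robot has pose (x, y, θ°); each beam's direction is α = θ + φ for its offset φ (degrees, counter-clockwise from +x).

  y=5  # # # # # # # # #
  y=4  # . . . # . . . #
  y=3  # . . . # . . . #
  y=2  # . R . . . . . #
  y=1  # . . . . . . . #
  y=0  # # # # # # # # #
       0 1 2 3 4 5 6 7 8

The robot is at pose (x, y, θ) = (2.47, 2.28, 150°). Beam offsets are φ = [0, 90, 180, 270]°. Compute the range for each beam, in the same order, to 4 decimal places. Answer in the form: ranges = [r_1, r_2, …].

beam 1: φ=0°, α=150°
  d=(-0.8660,0.5000)  start (2,2)  tX=0.5427 tY=1.4400  stride 1/|dx|=1.1547 1/|dy|=2.0000
    cross x-line → (1,2), t=0.5427
    cross y-line → (1,3), t=1.4400
    cross x-line → (0,3), t=1.6974 (wall)
  → r_1 = 1.6974
beam 2: φ=90°, α=240°
  d=(-0.5000,-0.8660)  start (2,2)  tX=0.9400 tY=0.3233  stride 1/|dx|=2.0000 1/|dy|=1.1547
    cross y-line → (2,1), t=0.3233
    cross x-line → (1,1), t=0.9400
    cross y-line → (1,0), t=1.4780 (wall)
  → r_2 = 1.4780
beam 3: φ=180°, α=330°
  d=(0.8660,-0.5000)  start (2,2)  tX=0.6120 tY=0.5600  stride 1/|dx|=1.1547 1/|dy|=2.0000
    cross y-line → (2,1), t=0.5600
    cross x-line → (3,1), t=0.6120
    cross x-line → (4,1), t=1.7667
    cross y-line → (4,0), t=2.5600 (wall)
  → r_3 = 2.5600
beam 4: φ=270°, α=60°
  d=(0.5000,0.8660)  start (2,2)  tX=1.0600 tY=0.8314  stride 1/|dx|=2.0000 1/|dy|=1.1547
    cross y-line → (2,3), t=0.8314
    cross x-line → (3,3), t=1.0600
    cross y-line → (3,4), t=1.9861
    cross x-line → (4,4), t=3.0600 (wall)
  → r_4 = 3.0600

ranges = [1.6974, 1.4780, 2.5600, 3.0600]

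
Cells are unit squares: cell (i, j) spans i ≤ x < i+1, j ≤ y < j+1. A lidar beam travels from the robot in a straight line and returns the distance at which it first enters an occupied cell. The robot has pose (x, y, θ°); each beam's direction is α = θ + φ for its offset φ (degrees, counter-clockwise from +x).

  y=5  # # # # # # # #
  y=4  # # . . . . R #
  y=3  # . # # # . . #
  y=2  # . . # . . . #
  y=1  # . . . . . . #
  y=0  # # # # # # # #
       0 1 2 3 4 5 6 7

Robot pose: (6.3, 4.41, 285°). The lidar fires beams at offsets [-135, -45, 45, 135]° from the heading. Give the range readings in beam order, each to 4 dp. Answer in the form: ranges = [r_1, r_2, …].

ranges = [1.1800, 3.9375, 0.8083, 0.6813]

beam 1: φ=-135°, α=150°
  direction (-0.8660, 0.5000); cell (6,4); t to first gridline: x 0.3464, y 1.1800 (then +1.1547 / +2.0000)
    (5,4) via x @ 0.3464
    (5,5) via y @ 1.1800  # hit
  → r_1 = 1.1800
beam 2: φ=-45°, α=240°
  direction (-0.5000, -0.8660); cell (6,4); t to first gridline: x 0.6000, y 0.4734 (then +2.0000 / +1.1547)
    (6,3) via y @ 0.4734
    (5,3) via x @ 0.6000
    (5,2) via y @ 1.6281
    (4,2) via x @ 2.6000
    (4,1) via y @ 2.7828
    (4,0) via y @ 3.9375  # hit
  → r_2 = 3.9375
beam 3: φ=45°, α=330°
  direction (0.8660, -0.5000); cell (6,4); t to first gridline: x 0.8083, y 0.8200 (then +1.1547 / +2.0000)
    (7,4) via x @ 0.8083  # hit
  → r_3 = 0.8083
beam 4: φ=135°, α=60°
  direction (0.5000, 0.8660); cell (6,4); t to first gridline: x 1.4000, y 0.6813 (then +2.0000 / +1.1547)
    (6,5) via y @ 0.6813  # hit
  → r_4 = 0.6813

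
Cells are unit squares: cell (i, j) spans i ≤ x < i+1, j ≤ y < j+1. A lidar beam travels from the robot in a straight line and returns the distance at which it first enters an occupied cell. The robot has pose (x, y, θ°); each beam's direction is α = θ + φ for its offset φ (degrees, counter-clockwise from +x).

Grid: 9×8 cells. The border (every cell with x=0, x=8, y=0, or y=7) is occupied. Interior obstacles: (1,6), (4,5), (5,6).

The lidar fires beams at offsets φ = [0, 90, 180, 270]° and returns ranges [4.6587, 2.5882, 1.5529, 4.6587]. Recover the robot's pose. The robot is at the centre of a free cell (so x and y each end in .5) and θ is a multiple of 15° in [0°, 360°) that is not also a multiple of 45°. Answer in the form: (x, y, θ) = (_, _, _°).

Enumerate (i+0.5, j+0.5, θ) over the 39 free cells and 16 admissible headings. For each, cast all 4 beams and compare to the given ranges.
  (4.5, 1.5, 30°): beam 1 = 4.0415 ≠ 4.6587 ✗
  (1.5, 3.5, 15°): beam 1 = 6.7293 ≠ 4.6587 ✗
  (4.5, 6.5, 105°): beam 1 = 0.5176 ≠ 4.6587 ✗
  …
  (3.5, 2.5, 105°): r_1=4.6587, r_2=2.5882, r_3=1.5529, r_4=4.6587 — all match ✓
Only this pose fits every beam.

(x, y, θ) = (3.5, 2.5, 105°)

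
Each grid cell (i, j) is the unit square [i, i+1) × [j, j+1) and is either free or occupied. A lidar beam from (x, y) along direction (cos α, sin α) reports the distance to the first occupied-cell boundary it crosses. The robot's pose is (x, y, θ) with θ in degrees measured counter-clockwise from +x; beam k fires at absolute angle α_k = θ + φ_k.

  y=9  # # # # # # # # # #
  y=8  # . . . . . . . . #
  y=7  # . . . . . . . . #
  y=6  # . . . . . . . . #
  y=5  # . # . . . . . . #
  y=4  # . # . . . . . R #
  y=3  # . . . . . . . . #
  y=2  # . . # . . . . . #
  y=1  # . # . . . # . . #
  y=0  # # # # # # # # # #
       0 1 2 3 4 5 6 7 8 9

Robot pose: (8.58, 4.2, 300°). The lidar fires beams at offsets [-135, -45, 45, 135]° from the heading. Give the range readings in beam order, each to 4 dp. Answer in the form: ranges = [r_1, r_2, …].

ranges = [5.7768, 3.3129, 0.4348, 1.6228]

beam 1: φ=-135°, α=165°
  dir = (cos 165°, sin 165°) = (-0.9659, 0.2588); from cell (8,4)
  next x-line at t=0.6005, next y-line at t=3.0910; Δt_x=1.0353, Δt_y=3.8637
    x: enter (7,4) at t=0.6005
    x: enter (6,4) at t=1.6357
    x: enter (5,4) at t=2.6710
    y: enter (5,5) at t=3.0910
    x: enter (4,5) at t=3.7063
    x: enter (3,5) at t=4.7416
    x: enter (2,5) at t=5.7768 ← occupied
  → r_1 = 5.7768
beam 2: φ=-45°, α=255°
  dir = (cos 255°, sin 255°) = (-0.2588, -0.9659); from cell (8,4)
  next x-line at t=2.2409, next y-line at t=0.2071; Δt_x=3.8637, Δt_y=1.0353
    y: enter (8,3) at t=0.2071
    y: enter (8,2) at t=1.2423
    x: enter (7,2) at t=2.2409
    y: enter (7,1) at t=2.2776
    y: enter (7,0) at t=3.3129 ← occupied
  → r_2 = 3.3129
beam 3: φ=45°, α=345°
  dir = (cos 345°, sin 345°) = (0.9659, -0.2588); from cell (8,4)
  next x-line at t=0.4348, next y-line at t=0.7727; Δt_x=1.0353, Δt_y=3.8637
    x: enter (9,4) at t=0.4348 ← occupied
  → r_3 = 0.4348
beam 4: φ=135°, α=75°
  dir = (cos 75°, sin 75°) = (0.2588, 0.9659); from cell (8,4)
  next x-line at t=1.6228, next y-line at t=0.8282; Δt_x=3.8637, Δt_y=1.0353
    y: enter (8,5) at t=0.8282
    x: enter (9,5) at t=1.6228 ← occupied
  → r_4 = 1.6228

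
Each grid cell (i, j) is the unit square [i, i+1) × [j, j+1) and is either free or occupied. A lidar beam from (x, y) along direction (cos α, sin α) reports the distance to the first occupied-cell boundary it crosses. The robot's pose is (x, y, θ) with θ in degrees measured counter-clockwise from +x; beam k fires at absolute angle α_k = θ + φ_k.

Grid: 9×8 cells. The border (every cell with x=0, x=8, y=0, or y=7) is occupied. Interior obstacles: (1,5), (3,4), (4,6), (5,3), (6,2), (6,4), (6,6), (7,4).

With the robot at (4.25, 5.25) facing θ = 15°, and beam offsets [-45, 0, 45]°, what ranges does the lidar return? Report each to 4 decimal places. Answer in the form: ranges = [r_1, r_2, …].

ranges = [2.0207, 3.8823, 0.8660]

beam 1: φ=-45°, α=330°
  direction (0.8660, -0.5000); cell (4,5); t to first gridline: x 0.8660, y 0.5000 (then +1.1547 / +2.0000)
    (4,4) via y @ 0.5000
    (5,4) via x @ 0.8660
    (6,4) via x @ 2.0207  # hit
  → r_1 = 2.0207
beam 2: φ=0°, α=15°
  direction (0.9659, 0.2588); cell (4,5); t to first gridline: x 0.7765, y 2.8978 (then +1.0353 / +3.8637)
    (5,5) via x @ 0.7765
    (6,5) via x @ 1.8117
    (7,5) via x @ 2.8470
    (7,6) via y @ 2.8978
    (8,6) via x @ 3.8823  # hit
  → r_2 = 3.8823
beam 3: φ=45°, α=60°
  direction (0.5000, 0.8660); cell (4,5); t to first gridline: x 1.5000, y 0.8660 (then +2.0000 / +1.1547)
    (4,6) via y @ 0.8660  # hit
  → r_3 = 0.8660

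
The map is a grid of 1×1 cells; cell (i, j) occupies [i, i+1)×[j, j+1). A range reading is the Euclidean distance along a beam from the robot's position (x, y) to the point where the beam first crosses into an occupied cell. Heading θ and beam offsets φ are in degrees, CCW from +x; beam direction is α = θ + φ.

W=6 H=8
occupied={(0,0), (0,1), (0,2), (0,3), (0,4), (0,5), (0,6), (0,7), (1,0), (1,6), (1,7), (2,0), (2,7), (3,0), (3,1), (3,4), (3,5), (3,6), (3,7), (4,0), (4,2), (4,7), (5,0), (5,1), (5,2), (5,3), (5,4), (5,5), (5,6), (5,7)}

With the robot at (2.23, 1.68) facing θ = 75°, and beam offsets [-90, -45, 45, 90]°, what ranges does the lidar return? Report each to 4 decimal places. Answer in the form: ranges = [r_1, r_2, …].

ranges = [0.7972, 2.0438, 2.4600, 1.2734]

beam 1: φ=-90°, α=345°
  dir = (cos 345°, sin 345°) = (0.9659, -0.2588); from cell (2,1)
  next x-line at t=0.7972, next y-line at t=2.6273; Δt_x=1.0353, Δt_y=3.8637
    x: enter (3,1) at t=0.7972 ← occupied
  → r_1 = 0.7972
beam 2: φ=-45°, α=30°
  dir = (cos 30°, sin 30°) = (0.8660, 0.5000); from cell (2,1)
  next x-line at t=0.8891, next y-line at t=0.6400; Δt_x=1.1547, Δt_y=2.0000
    y: enter (2,2) at t=0.6400
    x: enter (3,2) at t=0.8891
    x: enter (4,2) at t=2.0438 ← occupied
  → r_2 = 2.0438
beam 3: φ=45°, α=120°
  dir = (cos 120°, sin 120°) = (-0.5000, 0.8660); from cell (2,1)
  next x-line at t=0.4600, next y-line at t=0.3695; Δt_x=2.0000, Δt_y=1.1547
    y: enter (2,2) at t=0.3695
    x: enter (1,2) at t=0.4600
    y: enter (1,3) at t=1.5242
    x: enter (0,3) at t=2.4600 ← occupied
  → r_3 = 2.4600
beam 4: φ=90°, α=165°
  dir = (cos 165°, sin 165°) = (-0.9659, 0.2588); from cell (2,1)
  next x-line at t=0.2381, next y-line at t=1.2364; Δt_x=1.0353, Δt_y=3.8637
    x: enter (1,1) at t=0.2381
    y: enter (1,2) at t=1.2364
    x: enter (0,2) at t=1.2734 ← occupied
  → r_4 = 1.2734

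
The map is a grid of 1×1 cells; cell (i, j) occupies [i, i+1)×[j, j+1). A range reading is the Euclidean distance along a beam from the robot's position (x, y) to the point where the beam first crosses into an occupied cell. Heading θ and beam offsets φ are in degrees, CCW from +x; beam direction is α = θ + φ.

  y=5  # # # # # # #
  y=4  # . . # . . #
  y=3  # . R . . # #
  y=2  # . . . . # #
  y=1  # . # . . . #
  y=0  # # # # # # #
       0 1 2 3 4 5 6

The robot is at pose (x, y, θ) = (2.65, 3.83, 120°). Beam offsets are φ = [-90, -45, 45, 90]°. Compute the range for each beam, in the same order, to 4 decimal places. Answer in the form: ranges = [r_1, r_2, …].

ranges = [0.4041, 1.2113, 1.7082, 1.9053]

beam 1: φ=-90°, α=30°
  cosα=0.8660 sinα=0.5000 | (2,3) | tMaxX 0.4041 tMaxY 0.3400 | tΔX 1.1547 tΔY 2.0000
    t=0.3400 [y] (2,4)
    t=0.4041 [x] (3,4) — stop
  → r_1 = 0.4041
beam 2: φ=-45°, α=75°
  cosα=0.2588 sinα=0.9659 | (2,3) | tMaxX 1.3523 tMaxY 0.1760 | tΔX 3.8637 tΔY 1.0353
    t=0.1760 [y] (2,4)
    t=1.2113 [y] (2,5) — stop
  → r_2 = 1.2113
beam 3: φ=45°, α=165°
  cosα=-0.9659 sinα=0.2588 | (2,3) | tMaxX 0.6729 tMaxY 0.6568 | tΔX 1.0353 tΔY 3.8637
    t=0.6568 [y] (2,4)
    t=0.6729 [x] (1,4)
    t=1.7082 [x] (0,4) — stop
  → r_3 = 1.7082
beam 4: φ=90°, α=210°
  cosα=-0.8660 sinα=-0.5000 | (2,3) | tMaxX 0.7506 tMaxY 1.6600 | tΔX 1.1547 tΔY 2.0000
    t=0.7506 [x] (1,3)
    t=1.6600 [y] (1,2)
    t=1.9053 [x] (0,2) — stop
  → r_4 = 1.9053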